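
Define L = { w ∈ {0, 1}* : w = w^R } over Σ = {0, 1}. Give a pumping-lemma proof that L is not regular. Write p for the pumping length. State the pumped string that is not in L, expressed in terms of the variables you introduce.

0^{p+k} 1 0^p

Assume L is regular. Let p be the pumping length given by the pumping lemma.
Take w = 0^p 1 0^p, a palindrome of length 2p+1 ≥ p.
By the pumping lemma, w = xyz with |xy| ≤ p and |y| ≥ 1.
The first p characters of w are 0's, so xy (and hence y) consists only of 0's. Write y = 0^k, 1 ≤ k ≤ p.
Pump with i = 2: xy^2z = 0^{p+k} 1 0^p. Its reverse is 0^p 1 0^{p+k}, which differs from xy^2z since k ≥ 1. So xy^2z is not a palindrome and xy^2z ∉ L.
This contradicts the pumping lemma, so L is not regular.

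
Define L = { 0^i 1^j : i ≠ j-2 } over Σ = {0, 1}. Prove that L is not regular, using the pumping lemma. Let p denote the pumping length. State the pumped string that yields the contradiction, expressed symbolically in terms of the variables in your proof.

0^{p+p!} 1^{p+p!+2}

Toward a contradiction, assume L is regular with pumping length p.
Choose w = 0^p 1^{p+p!+2}. Since p ≠ (p+p!+2)-2 = p+p!, w ∈ L; and |w| ≥ p.
The pumping lemma gives a decomposition w = xyz where |xy| ≤ p and |y| ≥ 1.
Because |xy| ≤ p and w begins with p copies of 0, we have y = 0^k with 1 ≤ k ≤ p.
Since 1 ≤ k ≤ p, k divides p!; set t = 1 + p!/k. Then xy^t z has p + (p!/k)·k = p + p! copies of 0. Now the 0-count is p+p! and (1-count)-2 = (p+p!+2)-2 = p+p!, so i ≠ j-2 fails. So xy^t z = 0^{p+p!} 1^{p+p!+2} ∉ L.
This contradicts the pumping lemma, so L is not regular.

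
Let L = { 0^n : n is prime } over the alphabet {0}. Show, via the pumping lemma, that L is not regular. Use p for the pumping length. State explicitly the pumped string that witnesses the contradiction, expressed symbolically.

Assume L is regular. Let p be the pumping length given by the pumping lemma.
Let q be a prime with q ≥ p+2 (infinitely many primes exist), and take w = 0^q ∈ L with |w| = q ≥ p.
Write w = xyz as guaranteed by the lemma, with |xy| ≤ p and |y| ≥ 1.
Then y = 0^k for some k with 1 ≤ k ≤ p.
Since 1 ≤ k ≤ p, |xz| = q-k. Pump with i = q+1: |xy^{q+1}z| = (q-k)+(q+1)k = q+qk = q(1+k), which is composite (both factors ≥ 2). So xy^{q+1}z = 0^{q(1+k)} ∉ L.
This is a contradiction; hence L is not regular.

0^{q(1+k)}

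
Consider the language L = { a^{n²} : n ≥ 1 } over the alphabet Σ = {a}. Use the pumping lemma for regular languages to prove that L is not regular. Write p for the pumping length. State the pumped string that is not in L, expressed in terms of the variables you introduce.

Suppose for contradiction that L is regular, and let p be the pumping length.
Take w = a^{p²} ∈ L with |w| = p² ≥ p.
The pumping lemma gives a decomposition w = xyz where |xy| ≤ p and y is nonempty.
Then y = a^k for some k with 1 ≤ k ≤ p.
Pump with i = 2: xy^2z = a^{p²+k}. Since 1 ≤ k ≤ p, p² < p²+k ≤ p²+p < (p+1)², so p²+k lies strictly between consecutive squares and is not a perfect square. So xy^2z ∉ L.
This contradicts the pumping lemma, so L is not regular.

a^{p²+k}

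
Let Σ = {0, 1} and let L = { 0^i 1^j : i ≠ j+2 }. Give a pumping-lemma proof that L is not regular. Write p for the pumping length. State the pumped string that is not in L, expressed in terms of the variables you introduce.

Suppose for contradiction that L is regular, and let p be the pumping length.
Choose w = 0^p 1^{p+p!-2}. Since p ≠ (p+p!-2)+2 = p+p!, w ∈ L; and |w| ≥ p.
The pumping lemma gives a decomposition w = xyz where |xy| ≤ p and |y| > 0.
Because |xy| ≤ p and w begins with p copies of 0, we have y = 0^k with 1 ≤ k ≤ p.
Since 1 ≤ k ≤ p, k divides p!; set t = 1 + p!/k. Then xy^t z has p + (p!/k)·k = p + p! copies of 0. Now the 0-count is p+p! and (1-count)+2 = (p+p!-2)+2 = p+p!, so i ≠ j+2 fails. So xy^t z = 0^{p+p!} 1^{p+p!-2} ∉ L.
This contradicts the pumping lemma, so L is not regular.

0^{p+p!} 1^{p+p!-2}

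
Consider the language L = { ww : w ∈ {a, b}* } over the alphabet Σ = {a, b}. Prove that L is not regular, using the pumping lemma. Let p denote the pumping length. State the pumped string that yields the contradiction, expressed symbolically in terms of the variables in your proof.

Suppose for contradiction that L is regular, and let p be the pumping length.
Take w = a^p b^p a^p b^p = uu where u = a^pb^p; then w ∈ L and |w| = 4p ≥ p.
By the pumping lemma, w = xyz with |xy| ≤ p and y is nonempty.
Because |xy| ≤ p and w begins with p copies of a, we have y = a^k with 1 ≤ k ≤ p.
Pump with i = 2: xy^2z = a^{p+k} b^p a^p b^p, of length 4p+k. Suppose this equals vv. The string starts with a and ends with b, so v does too; thus the boundary between the two copies of v is a b→a transition. There is exactly one such transition, at position 2p+k, so |v| = 2p+k and |vv| = 4p+2k ≠ 4p+k since k ≥ 1. So xy^2z ∉ L.
Contradiction. Therefore L is not regular.

a^{p+k} b^p a^p b^p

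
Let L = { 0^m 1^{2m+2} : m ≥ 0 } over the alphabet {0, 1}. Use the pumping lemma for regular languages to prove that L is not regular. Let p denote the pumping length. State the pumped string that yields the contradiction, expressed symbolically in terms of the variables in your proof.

Suppose for contradiction that L is regular, and let p be the pumping length.
Let w = 0^p 1^{2p+2} ∈ L; note |w| = 3p+2 ≥ p.
By the pumping lemma, w = xyz with |xy| ≤ p and y is nonempty.
The first p characters of w are 0's, so xy (and hence y) consists only of 0's. Write y = 0^k, 1 ≤ k ≤ p.
Pump with i = 2: xy^2z = 0^{p+k} 1^{2p+2}. For this to lie in L we would need 2p+2 = 2(p+k)+2, which forces k = 0. But k ≥ 1, so xy^2z ∉ L.
This is a contradiction; hence L is not regular.

0^{p+k} 1^{2p+2}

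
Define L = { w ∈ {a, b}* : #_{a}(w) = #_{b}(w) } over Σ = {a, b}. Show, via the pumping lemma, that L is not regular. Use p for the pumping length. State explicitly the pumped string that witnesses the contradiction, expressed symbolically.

a^{p+k} b^p

Toward a contradiction, assume L is regular with pumping length p.
Choose w = a^p b^p ∈ L with |w| = 2p ≥ p.
By the pumping lemma, w = xyz with |xy| ≤ p and y is nonempty.
Because |xy| ≤ p and w begins with p copies of a, we have y = a^k with 1 ≤ k ≤ p.
Pump with i = 2: xy^2z = a^{p+k} b^p has p+k occurrences of a but only p of b. Since k ≥ 1 the counts differ, so xy^2z ∉ L.
This contradicts the pumping lemma, so L is not regular.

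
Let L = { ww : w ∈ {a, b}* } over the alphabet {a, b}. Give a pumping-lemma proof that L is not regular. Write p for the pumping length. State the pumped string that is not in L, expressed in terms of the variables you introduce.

Suppose for contradiction that L is regular, and let p be the pumping length.
Take w = a^p b^p a^p b^p = uu where u = a^pb^p; then w ∈ L and |w| = 4p ≥ p.
Write w = xyz as guaranteed by the lemma, with |xy| ≤ p and |y| > 0.
Because |xy| ≤ p and w begins with p copies of a, we have y = a^k with 1 ≤ k ≤ p.
Pump with i = 2: xy^2z = a^{p+k} b^p a^p b^p, of length 4p+k. Suppose this equals vv. The string starts with a and ends with b, so v does too; thus the boundary between the two copies of v is a b→a transition. There is exactly one such transition, at position 2p+k, so |v| = 2p+k and |vv| = 4p+2k ≠ 4p+k since k ≥ 1. So xy^2z ∉ L.
This contradicts the pumping lemma, so L is not regular.

a^{p+k} b^p a^p b^p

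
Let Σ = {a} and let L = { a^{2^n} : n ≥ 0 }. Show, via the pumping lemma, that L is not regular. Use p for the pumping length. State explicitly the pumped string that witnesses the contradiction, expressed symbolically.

Assume L is regular; let p be its pumping constant.
Take w = a^{2^p} ∈ L with |w| = 2^p ≥ p.
By the pumping lemma, w = xyz with |xy| ≤ p and |y| ≥ 1.
Then y = a^k for some k with 1 ≤ k ≤ p.
Pump with i = 2: xy^2z = a^{2^p+k}. Since 1 ≤ k ≤ p < 2^p, we have 2^p < 2^p+k < 2^{p+1}, so 2^p+k is not a power of 2. So xy^2z ∉ L.
This is a contradiction; hence L is not regular.

a^{2^p+k}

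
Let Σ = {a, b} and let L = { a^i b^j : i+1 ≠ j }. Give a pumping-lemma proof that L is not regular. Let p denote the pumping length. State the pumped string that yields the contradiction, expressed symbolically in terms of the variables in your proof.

a^{p+p!} b^{p+p!+1}

Suppose for contradiction that L is regular, and let p be the pumping length.
Choose w = a^p b^{p+p!+1}. Since p ≠ (p+p!+1)-1 = p+p!, w ∈ L; and |w| ≥ p.
Write w = xyz as guaranteed by the lemma, with |xy| ≤ p and |y| ≥ 1.
The first p characters of w are a's, so xy (and hence y) consists only of a's. Write y = a^k, 1 ≤ k ≤ p.
Since 1 ≤ k ≤ p, k divides p!; set t = 1 + p!/k. Then xy^t z has p + (p!/k)·k = p + p! copies of a. Now the a-count is p+p! and (b-count)-1 = (p+p!+1)-1 = p+p!, so i+1 ≠ j fails. So xy^t z = a^{p+p!} b^{p+p!+1} ∉ L.
This contradicts the pumping lemma, so L is not regular.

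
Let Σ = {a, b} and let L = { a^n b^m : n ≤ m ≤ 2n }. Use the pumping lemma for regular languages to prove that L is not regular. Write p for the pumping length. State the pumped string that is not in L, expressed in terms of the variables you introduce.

a^{p+k} b^p

Assume L is regular. Let p be the pumping length given by the pumping lemma.
Take w = a^p b^p ∈ L (since p ≤ p ≤ 2p), with |w| = 2p ≥ p.
Write w = xyz as guaranteed by the lemma, with |xy| ≤ p and y is nonempty.
Because |xy| ≤ p and w begins with p copies of a, we have y = a^k with 1 ≤ k ≤ p.
Pump with i = 2: xy^2z = a^{p+k} b^p. Now n = p+k > p = m, so the condition n ≤ m fails. Thus xy^2z ∉ L.
This contradicts the pumping lemma, so L is not regular.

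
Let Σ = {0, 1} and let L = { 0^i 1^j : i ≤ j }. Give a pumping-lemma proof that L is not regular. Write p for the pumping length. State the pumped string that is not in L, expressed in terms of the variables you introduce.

0^{p+k} 1^p

Suppose for contradiction that L is regular, and let p be the pumping length.
Choose w = 0^p 1^p ∈ L, with |w| = 2p ≥ p.
By the pumping lemma, w = xyz with |xy| ≤ p and y is nonempty.
The first p characters of w are 0's, so xy (and hence y) consists only of 0's. Write y = 0^k, 1 ≤ k ≤ p.
Consider xy^2z = 0^{p+k} 1^p. Since k ≥ 1, the 0-count p+k exceeds the 1-count p, so i ≤ j fails; thus xy^2z ∉ L.
Contradiction. Therefore L is not regular.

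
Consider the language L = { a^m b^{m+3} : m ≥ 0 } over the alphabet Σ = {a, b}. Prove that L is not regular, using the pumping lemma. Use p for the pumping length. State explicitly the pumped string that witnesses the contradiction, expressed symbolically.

a^{p+k} b^{p+3}

Assume L is regular. Let p be the pumping length given by the pumping lemma.
Take w = a^p b^{p+3}. Then w ∈ L and |w| = 2p+3 ≥ p.
Write w = xyz as guaranteed by the lemma, with |xy| ≤ p and y is nonempty.
The first p characters of w are a's, so xy (and hence y) consists only of a's. Write y = a^k, 1 ≤ k ≤ p.
Pump with i = 2: xy^2z = a^{p+k} b^{p+3}. For this to lie in L we would need p+3 = (p+k)+3, which forces k = 0. But k ≥ 1, so xy^2z ∉ L.
This contradicts the pumping lemma, so L is not regular.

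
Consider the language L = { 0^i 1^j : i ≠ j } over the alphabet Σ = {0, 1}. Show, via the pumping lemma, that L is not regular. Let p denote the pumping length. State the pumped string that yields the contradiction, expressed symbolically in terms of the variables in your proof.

0^{p+p!} 1^{p+p!}

Toward a contradiction, assume L is regular with pumping length p.
Choose w = 0^p 1^{p+p!}. Since p ≠ p+p!, w ∈ L; and |w| ≥ p.
The pumping lemma gives a decomposition w = xyz where |xy| ≤ p and y is nonempty.
Because |xy| ≤ p and w begins with p copies of 0, we have y = 0^k with 1 ≤ k ≤ p.
Since 1 ≤ k ≤ p, k divides p!; set t = 1 + p!/k. Then xy^t z has p + (p!/k)·k = p + p! copies of 0. Now the 0-count equals the 1-count, so i ≠ j fails. So xy^t z = 0^{p+p!} 1^{p+p!} ∉ L.
This contradicts the pumping lemma, so L is not regular.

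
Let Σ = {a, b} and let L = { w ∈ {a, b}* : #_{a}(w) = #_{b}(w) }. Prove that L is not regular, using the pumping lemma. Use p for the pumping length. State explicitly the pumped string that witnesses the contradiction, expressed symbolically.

a^{p+k} b^p

Assume L is regular; let p be its pumping constant.
Choose w = a^p b^p ∈ L with |w| = 2p ≥ p.
The pumping lemma gives a decomposition w = xyz where |xy| ≤ p and |y| > 0.
The first p characters of w are a's, so xy (and hence y) consists only of a's. Write y = a^k, 1 ≤ k ≤ p.
Pump with i = 2: xy^2z = a^{p+k} b^p has p+k occurrences of a but only p of b. Since k ≥ 1 the counts differ, so xy^2z ∉ L.
This contradicts the pumping lemma, so L is not regular.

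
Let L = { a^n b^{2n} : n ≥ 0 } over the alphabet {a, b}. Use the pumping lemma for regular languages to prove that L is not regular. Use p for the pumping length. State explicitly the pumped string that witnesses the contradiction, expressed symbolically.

a^{p+k} b^{2p}

Suppose for contradiction that L is regular, and let p be the pumping length.
Choose w = a^p b^{2p}, which is in L with |w| = 3p ≥ p.
Write w = xyz as guaranteed by the lemma, with |xy| ≤ p and |y| > 0.
Because |xy| ≤ p and w begins with p copies of a, we have y = a^k with 1 ≤ k ≤ p.
Pump with i = 2: xy^2z = a^{p+k} b^{2p}. For this to lie in L we would need 2p = 2(p+k), which forces k = 0. But k ≥ 1, so xy^2z ∉ L.
This is a contradiction; hence L is not regular.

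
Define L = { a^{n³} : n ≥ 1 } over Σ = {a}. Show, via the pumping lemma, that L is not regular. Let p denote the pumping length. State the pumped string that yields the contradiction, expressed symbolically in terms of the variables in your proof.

Assume L is regular. Let p be the pumping length given by the pumping lemma.
Take w = a^{p³} ∈ L with |w| = p³ ≥ p.
By the pumping lemma, w = xyz with |xy| ≤ p and |y| > 0.
Then y = a^k for some k with 1 ≤ k ≤ p.
Pump with i = 2: xy^2z = a^{p³+k}. Since 1 ≤ k ≤ p, p³ < p³+k ≤ p³+p < p³+3p²+3p+1 = (p+1)³, so p³+k is not a perfect cube. So xy^2z ∉ L.
Contradiction. Therefore L is not regular.

a^{p³+k}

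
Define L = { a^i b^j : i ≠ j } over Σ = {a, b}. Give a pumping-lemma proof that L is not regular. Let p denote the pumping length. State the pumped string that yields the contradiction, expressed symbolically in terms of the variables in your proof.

Assume L is regular; let p be its pumping constant.
Choose w = a^p b^{p+p!}. Since p ≠ p+p!, w ∈ L; and |w| ≥ p.
By the pumping lemma, w = xyz with |xy| ≤ p and |y| ≥ 1.
The first p characters of w are a's, so xy (and hence y) consists only of a's. Write y = a^k, 1 ≤ k ≤ p.
Since 1 ≤ k ≤ p, k divides p!; set t = 1 + p!/k. Then xy^t z has p + (p!/k)·k = p + p! copies of a. Now the a-count equals the b-count, so i ≠ j fails. So xy^t z = a^{p+p!} b^{p+p!} ∉ L.
Contradiction. Therefore L is not regular.

a^{p+p!} b^{p+p!}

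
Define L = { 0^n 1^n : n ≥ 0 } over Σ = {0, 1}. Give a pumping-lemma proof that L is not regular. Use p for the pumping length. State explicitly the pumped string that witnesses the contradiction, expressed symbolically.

Assume L is regular. Let p be the pumping length given by the pumping lemma.
Let w = 0^p 1^p ∈ L; note |w| = 2p ≥ p.
Write w = xyz as guaranteed by the lemma, with |xy| ≤ p and |y| ≥ 1.
Since the first p symbols of w are all 0's and |xy| ≤ p, y lies entirely in the leading 0-block: y = 0^k for some k with 1 ≤ k ≤ p.
Pump with i = 2: xy^2z = 0^{p+k} 1^p. For this to lie in L we would need p = p+k, which forces k = 0. But k ≥ 1, so xy^2z ∉ L.
This contradicts the pumping lemma, so L is not regular.

0^{p+k} 1^p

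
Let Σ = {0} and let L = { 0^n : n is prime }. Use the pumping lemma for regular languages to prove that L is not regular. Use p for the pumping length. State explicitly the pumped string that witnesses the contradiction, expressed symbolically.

0^{q(1+k)}

Suppose for contradiction that L is regular, and let p be the pumping length.
Let q be a prime with q ≥ p+2 (infinitely many primes exist), and take w = 0^q ∈ L with |w| = q ≥ p.
Write w = xyz as guaranteed by the lemma, with |xy| ≤ p and y is nonempty.
Then y = 0^k for some k with 1 ≤ k ≤ p.
Since 1 ≤ k ≤ p, |xz| = q-k. Pump with i = q+1: |xy^{q+1}z| = (q-k)+(q+1)k = q+qk = q(1+k), which is composite (both factors ≥ 2). So xy^{q+1}z = 0^{q(1+k)} ∉ L.
Contradiction. Therefore L is not regular.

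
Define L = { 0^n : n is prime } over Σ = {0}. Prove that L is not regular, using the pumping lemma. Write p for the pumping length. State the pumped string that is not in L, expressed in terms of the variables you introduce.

Toward a contradiction, assume L is regular with pumping length p.
Let q be a prime with q ≥ p+2 (infinitely many primes exist), and take w = 0^q ∈ L with |w| = q ≥ p.
The pumping lemma gives a decomposition w = xyz where |xy| ≤ p and |y| > 0.
Then y = 0^k for some k with 1 ≤ k ≤ p.
Since 1 ≤ k ≤ p, |xz| = q-k. Pump with i = q+1: |xy^{q+1}z| = (q-k)+(q+1)k = q+qk = q(1+k), which is composite (both factors ≥ 2). So xy^{q+1}z = 0^{q(1+k)} ∉ L.
This is a contradiction; hence L is not regular.

0^{q(1+k)}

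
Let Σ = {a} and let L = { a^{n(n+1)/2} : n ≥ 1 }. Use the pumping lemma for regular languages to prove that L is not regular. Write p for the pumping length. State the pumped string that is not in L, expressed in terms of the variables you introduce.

Toward a contradiction, assume L is regular with pumping length p.
Take w = a^{p(p+1)/2} ∈ L with |w| = p(p+1)/2 ≥ p.
The pumping lemma gives a decomposition w = xyz where |xy| ≤ p and |y| > 0.
Then y = a^k for some k with 1 ≤ k ≤ p.
Pump with i = 2: xy^2z = a^{p(p+1)/2+k}. Since 1 ≤ k ≤ p, p(p+1)/2 < p(p+1)/2+k ≤ p(p+1)/2+p < (p+1)(p+2)/2, so p(p+1)/2+k is strictly between consecutive triangular numbers. So xy^2z ∉ L.
This contradicts the pumping lemma, so L is not regular.

a^{p(p+1)/2+k}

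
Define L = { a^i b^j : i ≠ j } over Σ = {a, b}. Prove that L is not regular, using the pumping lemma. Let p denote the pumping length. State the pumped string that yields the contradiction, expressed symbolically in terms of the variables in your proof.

Suppose for contradiction that L is regular, and let p be the pumping length.
Choose w = a^p b^{p+p!}. Since p ≠ p+p!, w ∈ L; and |w| ≥ p.
The pumping lemma gives a decomposition w = xyz where |xy| ≤ p and |y| ≥ 1.
Since the first p symbols of w are all a's and |xy| ≤ p, y lies entirely in the leading a-block: y = a^k for some k with 1 ≤ k ≤ p.
Since 1 ≤ k ≤ p, k divides p!; set t = 1 + p!/k. Then xy^t z has p + (p!/k)·k = p + p! copies of a. Now the a-count equals the b-count, so i ≠ j fails. So xy^t z = a^{p+p!} b^{p+p!} ∉ L.
This is a contradiction; hence L is not regular.

a^{p+p!} b^{p+p!}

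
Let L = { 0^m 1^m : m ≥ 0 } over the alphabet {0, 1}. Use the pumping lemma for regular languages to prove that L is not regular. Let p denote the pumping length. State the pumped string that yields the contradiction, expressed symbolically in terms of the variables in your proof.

0^{p+k} 1^p

Assume L is regular. Let p be the pumping length given by the pumping lemma.
Let w = 0^p 1^p ∈ L; note |w| = 2p ≥ p.
Write w = xyz as guaranteed by the lemma, with |xy| ≤ p and |y| > 0.
Because |xy| ≤ p and w begins with p copies of 0, we have y = 0^k with 1 ≤ k ≤ p.
Pump with i = 2: xy^2z = 0^{p+k} 1^p. For this to lie in L we would need p = p+k, which forces k = 0. But k ≥ 1, so xy^2z ∉ L.
This is a contradiction; hence L is not regular.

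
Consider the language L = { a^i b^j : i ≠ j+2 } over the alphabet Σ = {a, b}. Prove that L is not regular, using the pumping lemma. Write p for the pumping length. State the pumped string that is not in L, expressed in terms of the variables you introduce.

Assume L is regular; let p be its pumping constant.
Choose w = a^p b^{p+p!-2}. Since p ≠ (p+p!-2)+2 = p+p!, w ∈ L; and |w| ≥ p.
By the pumping lemma, w = xyz with |xy| ≤ p and |y| ≥ 1.
Since the first p symbols of w are all a's and |xy| ≤ p, y lies entirely in the leading a-block: y = a^k for some k with 1 ≤ k ≤ p.
Since 1 ≤ k ≤ p, k divides p!; set t = 1 + p!/k. Then xy^t z has p + (p!/k)·k = p + p! copies of a. Now the a-count is p+p! and (b-count)+2 = (p+p!-2)+2 = p+p!, so i ≠ j+2 fails. So xy^t z = a^{p+p!} b^{p+p!-2} ∉ L.
Contradiction. Therefore L is not regular.

a^{p+p!} b^{p+p!-2}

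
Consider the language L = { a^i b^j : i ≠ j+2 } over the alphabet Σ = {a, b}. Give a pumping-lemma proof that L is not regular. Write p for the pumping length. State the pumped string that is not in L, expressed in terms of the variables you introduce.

Toward a contradiction, assume L is regular with pumping length p.
Choose w = a^p b^{p+p!-2}. Since p ≠ (p+p!-2)+2 = p+p!, w ∈ L; and |w| ≥ p.
Write w = xyz as guaranteed by the lemma, with |xy| ≤ p and y is nonempty.
Because |xy| ≤ p and w begins with p copies of a, we have y = a^k with 1 ≤ k ≤ p.
Since 1 ≤ k ≤ p, k divides p!; set t = 1 + p!/k. Then xy^t z has p + (p!/k)·k = p + p! copies of a. Now the a-count is p+p! and (b-count)+2 = (p+p!-2)+2 = p+p!, so i ≠ j+2 fails. So xy^t z = a^{p+p!} b^{p+p!-2} ∉ L.
This is a contradiction; hence L is not regular.

a^{p+p!} b^{p+p!-2}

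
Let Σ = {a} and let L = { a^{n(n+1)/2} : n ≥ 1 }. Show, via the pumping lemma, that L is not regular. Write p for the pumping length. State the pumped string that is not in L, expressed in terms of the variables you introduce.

Assume L is regular; let p be its pumping constant.
Take w = a^{p(p+1)/2} ∈ L with |w| = p(p+1)/2 ≥ p.
By the pumping lemma, w = xyz with |xy| ≤ p and y is nonempty.
Then y = a^k for some k with 1 ≤ k ≤ p.
Pump with i = 2: xy^2z = a^{p(p+1)/2+k}. Since 1 ≤ k ≤ p, p(p+1)/2 < p(p+1)/2+k ≤ p(p+1)/2+p < (p+1)(p+2)/2, so p(p+1)/2+k is strictly between consecutive triangular numbers. So xy^2z ∉ L.
This contradicts the pumping lemma, so L is not regular.

a^{p(p+1)/2+k}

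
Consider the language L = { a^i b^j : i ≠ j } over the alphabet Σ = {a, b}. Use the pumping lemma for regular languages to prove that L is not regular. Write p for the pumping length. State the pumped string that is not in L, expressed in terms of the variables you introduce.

Assume L is regular; let p be its pumping constant.
Choose w = a^p b^{p+p!}. Since p ≠ p+p!, w ∈ L; and |w| ≥ p.
By the pumping lemma, w = xyz with |xy| ≤ p and |y| > 0.
Because |xy| ≤ p and w begins with p copies of a, we have y = a^k with 1 ≤ k ≤ p.
Since 1 ≤ k ≤ p, k divides p!; set t = 1 + p!/k. Then xy^t z has p + (p!/k)·k = p + p! copies of a. Now the a-count equals the b-count, so i ≠ j fails. So xy^t z = a^{p+p!} b^{p+p!} ∉ L.
This is a contradiction; hence L is not regular.

a^{p+p!} b^{p+p!}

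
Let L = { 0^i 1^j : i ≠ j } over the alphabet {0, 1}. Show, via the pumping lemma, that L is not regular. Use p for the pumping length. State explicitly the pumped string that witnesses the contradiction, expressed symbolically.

0^{p+p!} 1^{p+p!}

Assume L is regular. Let p be the pumping length given by the pumping lemma.
Choose w = 0^p 1^{p+p!}. Since p ≠ p+p!, w ∈ L; and |w| ≥ p.
Write w = xyz as guaranteed by the lemma, with |xy| ≤ p and |y| ≥ 1.
Since the first p symbols of w are all 0's and |xy| ≤ p, y lies entirely in the leading 0-block: y = 0^k for some k with 1 ≤ k ≤ p.
Since 1 ≤ k ≤ p, k divides p!; set t = 1 + p!/k. Then xy^t z has p + (p!/k)·k = p + p! copies of 0. Now the 0-count equals the 1-count, so i ≠ j fails. So xy^t z = 0^{p+p!} 1^{p+p!} ∉ L.
Contradiction. Therefore L is not regular.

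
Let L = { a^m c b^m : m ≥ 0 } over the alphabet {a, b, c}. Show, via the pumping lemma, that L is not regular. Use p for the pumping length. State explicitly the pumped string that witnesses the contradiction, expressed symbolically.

Assume L is regular; let p be its pumping constant.
Take w = a^p c b^p ∈ L with |w| = 2p+1 ≥ p.
By the pumping lemma, w = xyz with |xy| ≤ p and y is nonempty.
Since the first p symbols of w are all a's and |xy| ≤ p, y lies entirely in the leading a-block: y = a^k for some k with 1 ≤ k ≤ p.
Pump with i = 2: xy^2z = a^{p+k} c b^p, which would require p+k = p. But k ≥ 1, so xy^2z ∉ L.
This contradicts the pumping lemma, so L is not regular.

a^{p+k} c b^p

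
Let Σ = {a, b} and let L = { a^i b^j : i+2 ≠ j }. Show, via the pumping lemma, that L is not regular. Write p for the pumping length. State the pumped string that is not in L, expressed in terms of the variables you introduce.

a^{p+p!} b^{p+p!+2}

Toward a contradiction, assume L is regular with pumping length p.
Choose w = a^p b^{p+p!+2}. Since p ≠ (p+p!+2)-2 = p+p!, w ∈ L; and |w| ≥ p.
The pumping lemma gives a decomposition w = xyz where |xy| ≤ p and y is nonempty.
Because |xy| ≤ p and w begins with p copies of a, we have y = a^k with 1 ≤ k ≤ p.
Since 1 ≤ k ≤ p, k divides p!; set t = 1 + p!/k. Then xy^t z has p + (p!/k)·k = p + p! copies of a. Now the a-count is p+p! and (b-count)-2 = (p+p!+2)-2 = p+p!, so i+2 ≠ j fails. So xy^t z = a^{p+p!} b^{p+p!+2} ∉ L.
This contradicts the pumping lemma, so L is not regular.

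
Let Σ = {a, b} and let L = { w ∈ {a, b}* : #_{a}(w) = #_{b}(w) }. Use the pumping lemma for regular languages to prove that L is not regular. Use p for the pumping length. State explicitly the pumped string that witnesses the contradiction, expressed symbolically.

a^{p+k} b^p

Assume L is regular. Let p be the pumping length given by the pumping lemma.
Choose w = a^p b^p ∈ L with |w| = 2p ≥ p.
Write w = xyz as guaranteed by the lemma, with |xy| ≤ p and y is nonempty.
Because |xy| ≤ p and w begins with p copies of a, we have y = a^k with 1 ≤ k ≤ p.
Pump with i = 2: xy^2z = a^{p+k} b^p has p+k occurrences of a but only p of b. Since k ≥ 1 the counts differ, so xy^2z ∉ L.
This contradicts the pumping lemma, so L is not regular.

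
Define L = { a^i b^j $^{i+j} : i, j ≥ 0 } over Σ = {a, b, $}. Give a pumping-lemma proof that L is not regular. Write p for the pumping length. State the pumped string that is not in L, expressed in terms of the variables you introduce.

Assume L is regular. Let p be the pumping length given by the pumping lemma.
Take w = a^p b^p $^{2p} ∈ L (with i=j=p, i+j=2p), |w| = 4p ≥ p.
The pumping lemma gives a decomposition w = xyz where |xy| ≤ p and |y| ≥ 1.
Since the first p symbols of w are all a's and |xy| ≤ p, y lies entirely in the leading a-block: y = a^k for some k with 1 ≤ k ≤ p.
Consider xy^2z = a^{p+k} b^p $^{2p}. Now the a- and b-counts sum to 2p+k, but the $-count is 2p ≠ 2p+k. So xy^2z ∉ L.
This is a contradiction; hence L is not regular.

a^{p+k} b^p $^{2p}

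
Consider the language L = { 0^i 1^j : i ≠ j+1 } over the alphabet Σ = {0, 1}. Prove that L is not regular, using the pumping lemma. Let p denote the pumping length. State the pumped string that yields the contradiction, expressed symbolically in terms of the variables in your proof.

0^{p+p!} 1^{p+p!-1}

Assume L is regular; let p be its pumping constant.
Choose w = 0^p 1^{p+p!-1}. Since p ≠ (p+p!-1)+1 = p+p!, w ∈ L; and |w| ≥ p.
By the pumping lemma, w = xyz with |xy| ≤ p and |y| ≥ 1.
The first p characters of w are 0's, so xy (and hence y) consists only of 0's. Write y = 0^k, 1 ≤ k ≤ p.
Since 1 ≤ k ≤ p, k divides p!; set t = 1 + p!/k. Then xy^t z has p + (p!/k)·k = p + p! copies of 0. Now the 0-count is p+p! and (1-count)+1 = (p+p!-1)+1 = p+p!, so i ≠ j+1 fails. So xy^t z = 0^{p+p!} 1^{p+p!-1} ∉ L.
This contradicts the pumping lemma, so L is not regular.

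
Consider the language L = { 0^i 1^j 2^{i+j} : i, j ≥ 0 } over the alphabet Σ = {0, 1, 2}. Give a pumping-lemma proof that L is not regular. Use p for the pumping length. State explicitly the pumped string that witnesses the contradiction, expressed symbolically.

Assume L is regular; let p be its pumping constant.
Take w = 0^p 1^p 2^{2p} ∈ L (with i=j=p, i+j=2p), |w| = 4p ≥ p.
Write w = xyz as guaranteed by the lemma, with |xy| ≤ p and |y| ≥ 1.
Since the first p symbols of w are all 0's and |xy| ≤ p, y lies entirely in the leading 0-block: y = 0^k for some k with 1 ≤ k ≤ p.
Consider xy^2z = 0^{p+k} 1^p 2^{2p}. Now the 0- and 1-counts sum to 2p+k, but the 2-count is 2p ≠ 2p+k. So xy^2z ∉ L.
Contradiction. Therefore L is not regular.

0^{p+k} 1^p 2^{2p}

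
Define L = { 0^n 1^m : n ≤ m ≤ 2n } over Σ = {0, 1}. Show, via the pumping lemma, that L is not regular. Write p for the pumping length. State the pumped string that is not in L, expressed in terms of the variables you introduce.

0^{p+k} 1^p

Toward a contradiction, assume L is regular with pumping length p.
Take w = 0^p 1^p ∈ L (since p ≤ p ≤ 2p), with |w| = 2p ≥ p.
By the pumping lemma, w = xyz with |xy| ≤ p and |y| > 0.
Because |xy| ≤ p and w begins with p copies of 0, we have y = 0^k with 1 ≤ k ≤ p.
Pump with i = 2: xy^2z = 0^{p+k} 1^p. Now n = p+k > p = m, so the condition n ≤ m fails. Thus xy^2z ∉ L.
This is a contradiction; hence L is not regular.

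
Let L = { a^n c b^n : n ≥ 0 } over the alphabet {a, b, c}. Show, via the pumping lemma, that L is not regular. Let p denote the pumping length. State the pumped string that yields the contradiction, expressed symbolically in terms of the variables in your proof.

Assume L is regular; let p be its pumping constant.
Take w = a^p c b^p ∈ L with |w| = 2p+1 ≥ p.
Write w = xyz as guaranteed by the lemma, with |xy| ≤ p and |y| > 0.
The first p characters of w are a's, so xy (and hence y) consists only of a's. Write y = a^k, 1 ≤ k ≤ p.
Pump with i = 2: xy^2z = a^{p+k} c b^p, which would require p+k = p. But k ≥ 1, so xy^2z ∉ L.
Contradiction. Therefore L is not regular.

a^{p+k} c b^p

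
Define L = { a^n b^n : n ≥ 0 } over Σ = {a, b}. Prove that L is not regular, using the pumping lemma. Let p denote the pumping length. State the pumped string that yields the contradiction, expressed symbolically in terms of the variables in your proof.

Assume L is regular. Let p be the pumping length given by the pumping lemma.
Choose w = a^p b^p, which is in L with |w| = 2p ≥ p.
The pumping lemma gives a decomposition w = xyz where |xy| ≤ p and |y| > 0.
Because |xy| ≤ p and w begins with p copies of a, we have y = a^k with 1 ≤ k ≤ p.
Pump with i = 2: xy^2z = a^{p+k} b^p. For this to lie in L we would need p = p+k, which forces k = 0. But k ≥ 1, so xy^2z ∉ L.
Contradiction. Therefore L is not regular.

a^{p+k} b^p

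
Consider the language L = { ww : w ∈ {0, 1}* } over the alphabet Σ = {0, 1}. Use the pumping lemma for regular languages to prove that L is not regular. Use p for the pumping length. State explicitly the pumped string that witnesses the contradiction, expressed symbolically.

0^{p+k} 1^p 0^p 1^p

Assume L is regular; let p be its pumping constant.
Take w = 0^p 1^p 0^p 1^p = uu where u = 0^p1^p; then w ∈ L and |w| = 4p ≥ p.
By the pumping lemma, w = xyz with |xy| ≤ p and y is nonempty.
Since the first p symbols of w are all 0's and |xy| ≤ p, y lies entirely in the leading 0-block: y = 0^k for some k with 1 ≤ k ≤ p.
Pump with i = 2: xy^2z = 0^{p+k} 1^p 0^p 1^p, of length 4p+k. Suppose this equals vv. The string starts with 0 and ends with 1, so v does too; thus the boundary between the two copies of v is a 1→0 transition. There is exactly one such transition, at position 2p+k, so |v| = 2p+k and |vv| = 4p+2k ≠ 4p+k since k ≥ 1. So xy^2z ∉ L.
Contradiction. Therefore L is not regular.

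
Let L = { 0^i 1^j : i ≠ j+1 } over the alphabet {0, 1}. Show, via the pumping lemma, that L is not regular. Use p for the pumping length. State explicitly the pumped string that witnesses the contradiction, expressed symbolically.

0^{p+p!} 1^{p+p!-1}

Toward a contradiction, assume L is regular with pumping length p.
Choose w = 0^p 1^{p+p!-1}. Since p ≠ (p+p!-1)+1 = p+p!, w ∈ L; and |w| ≥ p.
By the pumping lemma, w = xyz with |xy| ≤ p and |y| ≥ 1.
The first p characters of w are 0's, so xy (and hence y) consists only of 0's. Write y = 0^k, 1 ≤ k ≤ p.
Since 1 ≤ k ≤ p, k divides p!; set t = 1 + p!/k. Then xy^t z has p + (p!/k)·k = p + p! copies of 0. Now the 0-count is p+p! and (1-count)+1 = (p+p!-1)+1 = p+p!, so i ≠ j+1 fails. So xy^t z = 0^{p+p!} 1^{p+p!-1} ∉ L.
This is a contradiction; hence L is not regular.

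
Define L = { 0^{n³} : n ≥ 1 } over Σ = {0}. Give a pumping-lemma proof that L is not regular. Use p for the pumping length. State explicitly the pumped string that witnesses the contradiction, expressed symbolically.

0^{p³+k}

Assume L is regular. Let p be the pumping length given by the pumping lemma.
Take w = 0^{p³} ∈ L with |w| = p³ ≥ p.
Write w = xyz as guaranteed by the lemma, with |xy| ≤ p and y is nonempty.
Then y = 0^k for some k with 1 ≤ k ≤ p.
Pump with i = 2: xy^2z = 0^{p³+k}. Since 1 ≤ k ≤ p, p³ < p³+k ≤ p³+p < p³+3p²+3p+1 = (p+1)³, so p³+k is not a perfect cube. So xy^2z ∉ L.
This is a contradiction; hence L is not regular.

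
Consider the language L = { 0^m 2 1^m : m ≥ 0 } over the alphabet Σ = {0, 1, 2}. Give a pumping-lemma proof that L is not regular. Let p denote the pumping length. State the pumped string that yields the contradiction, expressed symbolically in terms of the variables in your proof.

Suppose for contradiction that L is regular, and let p be the pumping length.
Take w = 0^p 2 1^p ∈ L with |w| = 2p+1 ≥ p.
Write w = xyz as guaranteed by the lemma, with |xy| ≤ p and |y| ≥ 1.
The first p characters of w are 0's, so xy (and hence y) consists only of 0's. Write y = 0^k, 1 ≤ k ≤ p.
Pump with i = 2: xy^2z = 0^{p+k} 2 1^p, which would require p+k = p. But k ≥ 1, so xy^2z ∉ L.
Contradiction. Therefore L is not regular.

0^{p+k} 2 1^p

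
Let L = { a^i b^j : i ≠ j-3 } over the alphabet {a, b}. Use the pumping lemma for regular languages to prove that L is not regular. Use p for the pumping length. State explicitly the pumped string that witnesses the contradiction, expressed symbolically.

Assume L is regular. Let p be the pumping length given by the pumping lemma.
Choose w = a^p b^{p+p!+3}. Since p ≠ (p+p!+3)-3 = p+p!, w ∈ L; and |w| ≥ p.
By the pumping lemma, w = xyz with |xy| ≤ p and |y| ≥ 1.
Because |xy| ≤ p and w begins with p copies of a, we have y = a^k with 1 ≤ k ≤ p.
Since 1 ≤ k ≤ p, k divides p!; set t = 1 + p!/k. Then xy^t z has p + (p!/k)·k = p + p! copies of a. Now the a-count is p+p! and (b-count)-3 = (p+p!+3)-3 = p+p!, so i ≠ j-3 fails. So xy^t z = a^{p+p!} b^{p+p!+3} ∉ L.
This contradicts the pumping lemma, so L is not regular.

a^{p+p!} b^{p+p!+3}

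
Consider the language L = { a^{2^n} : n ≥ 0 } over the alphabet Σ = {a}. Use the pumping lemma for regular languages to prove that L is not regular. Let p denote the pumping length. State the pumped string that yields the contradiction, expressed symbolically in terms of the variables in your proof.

Assume L is regular. Let p be the pumping length given by the pumping lemma.
Take w = a^{2^p} ∈ L with |w| = 2^p ≥ p.
By the pumping lemma, w = xyz with |xy| ≤ p and |y| ≥ 1.
Then y = a^k for some k with 1 ≤ k ≤ p.
Pump with i = 2: xy^2z = a^{2^p+k}. Since 1 ≤ k ≤ p < 2^p, we have 2^p < 2^p+k < 2^{p+1}, so 2^p+k is not a power of 2. So xy^2z ∉ L.
This is a contradiction; hence L is not regular.

a^{2^p+k}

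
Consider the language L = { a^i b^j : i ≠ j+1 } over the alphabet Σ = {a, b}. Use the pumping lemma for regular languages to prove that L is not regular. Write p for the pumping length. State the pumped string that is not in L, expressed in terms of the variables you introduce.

a^{p+p!} b^{p+p!-1}

Assume L is regular; let p be its pumping constant.
Choose w = a^p b^{p+p!-1}. Since p ≠ (p+p!-1)+1 = p+p!, w ∈ L; and |w| ≥ p.
Write w = xyz as guaranteed by the lemma, with |xy| ≤ p and |y| > 0.
Because |xy| ≤ p and w begins with p copies of a, we have y = a^k with 1 ≤ k ≤ p.
Since 1 ≤ k ≤ p, k divides p!; set t = 1 + p!/k. Then xy^t z has p + (p!/k)·k = p + p! copies of a. Now the a-count is p+p! and (b-count)+1 = (p+p!-1)+1 = p+p!, so i ≠ j+1 fails. So xy^t z = a^{p+p!} b^{p+p!-1} ∉ L.
This contradicts the pumping lemma, so L is not regular.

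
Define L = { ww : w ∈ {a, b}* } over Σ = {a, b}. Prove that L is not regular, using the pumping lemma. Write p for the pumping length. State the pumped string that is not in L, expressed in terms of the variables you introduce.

Assume L is regular; let p be its pumping constant.
Take w = a^p b^p a^p b^p = uu where u = a^pb^p; then w ∈ L and |w| = 4p ≥ p.
By the pumping lemma, w = xyz with |xy| ≤ p and |y| ≥ 1.
The first p characters of w are a's, so xy (and hence y) consists only of a's. Write y = a^k, 1 ≤ k ≤ p.
Pump with i = 2: xy^2z = a^{p+k} b^p a^p b^p, of length 4p+k. Suppose this equals vv. The string starts with a and ends with b, so v does too; thus the boundary between the two copies of v is a b→a transition. There is exactly one such transition, at position 2p+k, so |v| = 2p+k and |vv| = 4p+2k ≠ 4p+k since k ≥ 1. So xy^2z ∉ L.
This contradicts the pumping lemma, so L is not regular.

a^{p+k} b^p a^p b^p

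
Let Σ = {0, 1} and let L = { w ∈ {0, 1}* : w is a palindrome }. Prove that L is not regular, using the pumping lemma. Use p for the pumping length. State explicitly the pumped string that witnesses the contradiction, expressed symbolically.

0^{p+k} 1 0^p

Toward a contradiction, assume L is regular with pumping length p.
Take w = 0^p 1 0^p, a palindrome of length 2p+1 ≥ p.
The pumping lemma gives a decomposition w = xyz where |xy| ≤ p and y is nonempty.
The first p characters of w are 0's, so xy (and hence y) consists only of 0's. Write y = 0^k, 1 ≤ k ≤ p.
Pump with i = 2: xy^2z = 0^{p+k} 1 0^p. Its reverse is 0^p 1 0^{p+k}, which differs from xy^2z since k ≥ 1. So xy^2z is not a palindrome and xy^2z ∉ L.
Contradiction. Therefore L is not regular.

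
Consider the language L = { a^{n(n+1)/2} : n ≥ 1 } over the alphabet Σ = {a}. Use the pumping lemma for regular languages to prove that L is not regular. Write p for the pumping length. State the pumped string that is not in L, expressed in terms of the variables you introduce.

a^{p(p+1)/2+k}

Toward a contradiction, assume L is regular with pumping length p.
Take w = a^{p(p+1)/2} ∈ L with |w| = p(p+1)/2 ≥ p.
The pumping lemma gives a decomposition w = xyz where |xy| ≤ p and y is nonempty.
Then y = a^k for some k with 1 ≤ k ≤ p.
Pump with i = 2: xy^2z = a^{p(p+1)/2+k}. Since 1 ≤ k ≤ p, p(p+1)/2 < p(p+1)/2+k ≤ p(p+1)/2+p < (p+1)(p+2)/2, so p(p+1)/2+k is strictly between consecutive triangular numbers. So xy^2z ∉ L.
Contradiction. Therefore L is not regular.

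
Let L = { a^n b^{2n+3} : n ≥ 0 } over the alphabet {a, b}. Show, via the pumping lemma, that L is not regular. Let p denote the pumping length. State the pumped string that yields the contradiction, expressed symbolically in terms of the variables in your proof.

a^{p+k} b^{2p+3}

Suppose for contradiction that L is regular, and let p be the pumping length.
Let w = a^p b^{2p+3} ∈ L; note |w| = 3p+3 ≥ p.
Write w = xyz as guaranteed by the lemma, with |xy| ≤ p and |y| > 0.
Since the first p symbols of w are all a's and |xy| ≤ p, y lies entirely in the leading a-block: y = a^k for some k with 1 ≤ k ≤ p.
Pump with i = 2: xy^2z = a^{p+k} b^{2p+3}. For this to lie in L we would need 2p+3 = 2(p+k)+3, which forces k = 0. But k ≥ 1, so xy^2z ∉ L.
Contradiction. Therefore L is not regular.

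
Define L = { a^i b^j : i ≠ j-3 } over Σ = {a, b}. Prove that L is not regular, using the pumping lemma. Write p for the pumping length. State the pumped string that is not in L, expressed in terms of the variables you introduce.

Assume L is regular; let p be its pumping constant.
Choose w = a^p b^{p+p!+3}. Since p ≠ (p+p!+3)-3 = p+p!, w ∈ L; and |w| ≥ p.
The pumping lemma gives a decomposition w = xyz where |xy| ≤ p and y is nonempty.
The first p characters of w are a's, so xy (and hence y) consists only of a's. Write y = a^k, 1 ≤ k ≤ p.
Since 1 ≤ k ≤ p, k divides p!; set t = 1 + p!/k. Then xy^t z has p + (p!/k)·k = p + p! copies of a. Now the a-count is p+p! and (b-count)-3 = (p+p!+3)-3 = p+p!, so i ≠ j-3 fails. So xy^t z = a^{p+p!} b^{p+p!+3} ∉ L.
Contradiction. Therefore L is not regular.

a^{p+p!} b^{p+p!+3}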